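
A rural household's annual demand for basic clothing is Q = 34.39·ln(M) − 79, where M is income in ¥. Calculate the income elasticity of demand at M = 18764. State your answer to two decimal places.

0.13

At M = 18764: Q = 259.387.
dQ/dM = 34.39/M = 0.00183276 at this income.
η = (dQ/dM)·(M/Q) = 0.00183276 × (18764/259.387) = 0.13.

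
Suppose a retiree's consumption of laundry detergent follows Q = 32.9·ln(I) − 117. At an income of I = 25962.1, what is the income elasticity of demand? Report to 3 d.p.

At I = 25962.1: Q = 217.409.
dQ/dI = 32.9/I = 0.00126723 at this income.
η = (dQ/dI)·(I/Q) = 0.00126723 × (25962.1/217.409) = 0.151.

0.151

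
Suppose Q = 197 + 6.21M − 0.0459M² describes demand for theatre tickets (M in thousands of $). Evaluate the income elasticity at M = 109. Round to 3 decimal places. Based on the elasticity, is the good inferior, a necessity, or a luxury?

At M = 109: Q = 328.5521.
dQ/dM = 6.21 − 0.0918M = -3.79620.
η = (dQ/dM)·(M/Q) = -3.79620 × (109/328.5521) = -1.259.
η < 0 ⇒ inferior good.

-1.259 (inferior good)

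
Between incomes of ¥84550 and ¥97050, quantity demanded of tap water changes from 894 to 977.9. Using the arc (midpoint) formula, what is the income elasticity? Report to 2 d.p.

0.65

ΔQ = 977.9 − 894 = 83.9; midpoint Q̄ = (894 + 977.9)/2 = 935.95.
ΔI = 97050 − 84550 = 12500; midpoint Ī = (84550 + 97050)/2 = 90800.
η = (ΔQ/Q̄) ÷ (ΔI/Ī) = (83.9/935.95) ÷ (12500/90800) = 0.65.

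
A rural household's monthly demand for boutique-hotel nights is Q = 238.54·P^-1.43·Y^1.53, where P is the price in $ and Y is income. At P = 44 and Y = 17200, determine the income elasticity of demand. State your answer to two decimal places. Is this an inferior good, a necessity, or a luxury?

1.53 (luxury)

For a multiplicative demand Q = A·P^α·Y^β, the income elasticity is β everywhere.
Here β = 1.53, so η = 1.53.
Since η > 1, this is a luxury.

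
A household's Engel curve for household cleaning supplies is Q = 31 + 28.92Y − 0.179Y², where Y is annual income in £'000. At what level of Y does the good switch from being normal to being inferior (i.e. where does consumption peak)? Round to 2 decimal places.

dQ/dY = 28.92 − 0.358Y.
The good is inferior where dQ/dY < 0. Setting dQ/dY = 0 gives Y = 28.92 / 0.358 = 80.78.

80.78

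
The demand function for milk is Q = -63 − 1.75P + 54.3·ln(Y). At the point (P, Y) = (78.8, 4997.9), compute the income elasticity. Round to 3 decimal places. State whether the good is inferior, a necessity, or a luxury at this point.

At P = 78.8, Y = 4997.9: Q = 261.561.
Holding P constant, ∂Q/∂Y = 54.3/Y = 0.0108646.
η_Y = (∂Q/∂Y)·(Y/Q) = 0.0108646 × (4997.9/261.561) = 0.208.
Since 0 < η < 1, this is a necessity.

0.208 (necessity)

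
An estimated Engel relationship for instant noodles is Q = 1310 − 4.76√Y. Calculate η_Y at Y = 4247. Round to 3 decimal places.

At Y = 4247: Q = 999.796.
dQ/dY = -4.76/(2√Y) = -0.0365204 at this income.
η = (dQ/dY)·(Y/Q) = -0.0365204 × (4247/999.796) = -0.155.

-0.155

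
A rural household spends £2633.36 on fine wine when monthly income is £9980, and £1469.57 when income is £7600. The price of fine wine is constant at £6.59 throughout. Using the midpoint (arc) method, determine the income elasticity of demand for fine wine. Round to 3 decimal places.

2.095

With a constant price, Q₁ = 2633.36/6.59 = 399.599 and Q₂ = 1469.57/6.59 = 223.000 (equivalently, work directly with expenditure since P cancels).
Midpoint %ΔQ = (1469.57 − 2633.36)/2051.47 = -0.56730; midpoint %ΔI = (7600 − 9980)/8790 = -0.27076.
η = -0.56730 / -0.27076 = 2.095.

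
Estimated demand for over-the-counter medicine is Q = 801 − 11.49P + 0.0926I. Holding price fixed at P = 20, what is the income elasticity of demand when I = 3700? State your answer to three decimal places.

0.375

At P = 20, I = 3700: Q = 913.820.
Holding P constant, ∂Q/∂I = 0.0926.
η_I = (∂Q/∂I)·(I/Q) = 0.0926 × (3700/913.820) = 0.375.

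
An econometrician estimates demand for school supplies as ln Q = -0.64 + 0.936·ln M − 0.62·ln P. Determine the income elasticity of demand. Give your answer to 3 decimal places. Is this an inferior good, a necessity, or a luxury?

In a log-linear demand, the coefficient on ln M is the income elasticity.
So η = 0.936.
0 < η < 1 ⇒ necessity.

0.936 (necessity)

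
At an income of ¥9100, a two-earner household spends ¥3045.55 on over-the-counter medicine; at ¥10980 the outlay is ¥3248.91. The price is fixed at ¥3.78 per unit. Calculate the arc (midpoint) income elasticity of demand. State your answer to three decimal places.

0.345

With a constant price, Q₁ = 3045.55/3.78 = 805.701 and Q₂ = 3248.91/3.78 = 859.500 (equivalently, work directly with expenditure since P cancels).
Midpoint %ΔQ = (3248.91 − 3045.55)/3147.23 = 0.06462; midpoint %ΔI = (10980 − 9100)/10040 = 0.18725.
η = 0.06462 / 0.18725 = 0.345.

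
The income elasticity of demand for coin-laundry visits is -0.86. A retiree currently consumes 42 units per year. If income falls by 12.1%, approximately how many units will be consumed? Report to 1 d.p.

46.4

%ΔQ ≈ η × %ΔI = -0.86 × (-12.1%) = 10.406%.
New Q ≈ 42 × (1 + 0.10406) = 46.4.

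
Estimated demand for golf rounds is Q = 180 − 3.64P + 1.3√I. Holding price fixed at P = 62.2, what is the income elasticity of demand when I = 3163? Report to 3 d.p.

At P = 62.2, I = 3163: Q = 26.705.
Holding P constant, ∂Q/∂I = 1.3/(2√I) = 0.0115575.
η_I = (∂Q/∂I)·(I/Q) = 0.0115575 × (3163/26.705) = 1.369.

1.369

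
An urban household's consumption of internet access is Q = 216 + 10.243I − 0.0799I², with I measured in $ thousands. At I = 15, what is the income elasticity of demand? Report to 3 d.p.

0.335

At I = 15: Q = 351.6675.
dQ/dI = 10.243 − 0.1598I = 7.84600.
η = (dQ/dI)·(I/Q) = 7.84600 × (15/351.6675) = 0.335.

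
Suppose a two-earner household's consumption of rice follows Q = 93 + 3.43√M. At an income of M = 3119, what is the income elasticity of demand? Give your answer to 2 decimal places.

0.34

At M = 3119: Q = 284.559.
dQ/dM = 3.43/(2√M) = 0.0307083 at this income.
η = (dQ/dM)·(M/Q) = 0.0307083 × (3119/284.559) = 0.34.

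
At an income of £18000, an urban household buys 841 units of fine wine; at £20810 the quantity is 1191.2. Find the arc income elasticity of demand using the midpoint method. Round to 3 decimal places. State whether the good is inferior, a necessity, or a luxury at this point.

ΔQ = 1191.2 − 841 = 350.2; midpoint Q̄ = (841 + 1191.2)/2 = 1016.1.
ΔI = 20810 − 18000 = 2810; midpoint Ī = (18000 + 20810)/2 = 19405.
η = (ΔQ/Q̄) ÷ (ΔI/Ī) = (350.2/1016.1) ÷ (2810/19405) = 2.380.
η > 1 ⇒ luxury.

2.380 (luxury)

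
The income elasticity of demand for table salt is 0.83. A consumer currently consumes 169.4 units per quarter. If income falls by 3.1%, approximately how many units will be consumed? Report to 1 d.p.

165.0

%ΔQ ≈ η × %ΔI = 0.83 × (-3.1%) = -2.573%.
New Q ≈ 169.4 × (1 − 0.02573) = 165.0.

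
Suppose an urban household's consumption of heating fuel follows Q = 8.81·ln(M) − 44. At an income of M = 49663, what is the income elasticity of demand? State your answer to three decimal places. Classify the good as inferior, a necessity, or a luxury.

At M = 49663: Q = 51.263.
dQ/dM = 8.81/M = 0.000177396 at this income.
η = (dQ/dM)·(M/Q) = 0.000177396 × (49663/51.263) = 0.172.
Since 0 < η < 1, the good is a necessity.

0.172 (necessity)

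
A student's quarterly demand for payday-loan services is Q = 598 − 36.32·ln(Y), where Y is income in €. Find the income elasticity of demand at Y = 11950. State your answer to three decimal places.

-0.141

At Y = 11950: Q = 257.010.
dQ/dY = -36.32/Y = -0.00303933 at this income.
η = (dQ/dY)·(Y/Q) = -0.00303933 × (11950/257.010) = -0.141.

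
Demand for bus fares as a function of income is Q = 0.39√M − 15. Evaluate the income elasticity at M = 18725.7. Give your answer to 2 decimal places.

At M = 18725.7: Q = 38.368.
dQ/dM = 0.39/(2√M) = 0.001425 at this income.
η = (dQ/dM)·(M/Q) = 0.001425 × (18725.7/38.368) = 0.70.

0.70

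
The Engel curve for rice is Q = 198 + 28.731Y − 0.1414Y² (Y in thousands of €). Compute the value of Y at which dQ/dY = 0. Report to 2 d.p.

dQ/dY = 28.731 − 0.2828Y.
The good is inferior where dQ/dY < 0. Setting dQ/dY = 0 gives Y = 28.731 / 0.2828 = 101.59.

101.59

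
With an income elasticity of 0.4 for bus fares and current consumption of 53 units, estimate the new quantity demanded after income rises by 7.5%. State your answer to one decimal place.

%ΔQ ≈ η × %ΔI = 0.4 × 7.5% = 3%.
New Q ≈ 53 × (1 + 0.03) = 54.6.

54.6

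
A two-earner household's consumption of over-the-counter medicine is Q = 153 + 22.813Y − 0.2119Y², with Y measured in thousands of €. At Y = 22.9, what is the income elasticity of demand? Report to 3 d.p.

At Y = 22.9: Q = 564.2952.
dQ/dY = 22.813 − 0.4238Y = 13.10798.
η = (dQ/dY)·(Y/Q) = 13.10798 × (22.9/564.2952) = 0.532.

0.532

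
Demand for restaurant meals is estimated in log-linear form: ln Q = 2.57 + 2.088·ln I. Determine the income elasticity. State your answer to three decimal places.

2.088

In a log-linear demand, the coefficient on ln I is the income elasticity.
So η = 2.088.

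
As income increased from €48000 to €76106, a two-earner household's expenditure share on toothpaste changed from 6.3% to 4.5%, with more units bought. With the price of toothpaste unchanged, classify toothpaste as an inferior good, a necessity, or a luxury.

Quantity rises but the budget share falls as income rises, so 0 < η < 1.

necessity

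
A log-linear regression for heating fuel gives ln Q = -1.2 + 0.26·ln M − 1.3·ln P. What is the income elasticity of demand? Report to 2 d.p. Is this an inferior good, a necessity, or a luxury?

0.26 (necessity)

In a log-linear demand, the coefficient on ln M is the income elasticity.
So η = 0.26.
0 < η < 1 ⇒ necessity.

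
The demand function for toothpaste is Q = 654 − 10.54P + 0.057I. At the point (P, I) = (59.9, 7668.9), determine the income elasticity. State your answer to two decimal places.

At P = 59.9, I = 7668.9: Q = 459.781.
Holding P constant, ∂Q/∂I = 0.057.
η_I = (∂Q/∂I)·(I/Q) = 0.057 × (7668.9/459.781) = 0.95.

0.95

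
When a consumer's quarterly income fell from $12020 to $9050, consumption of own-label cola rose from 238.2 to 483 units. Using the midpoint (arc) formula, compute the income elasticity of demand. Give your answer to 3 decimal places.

ΔQ = 483 − 238.2 = 244.8; midpoint Q̄ = (238.2 + 483)/2 = 360.6.
ΔI = 9050 − 12020 = -2970; midpoint Ī = (12020 + 9050)/2 = 10535.
η = (ΔQ/Q̄) ÷ (ΔI/Ī) = (244.8/360.6) ÷ (-2970/10535) = -2.408.

-2.408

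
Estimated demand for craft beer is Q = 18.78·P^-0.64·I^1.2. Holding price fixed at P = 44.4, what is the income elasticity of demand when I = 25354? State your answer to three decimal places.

1.200

For a multiplicative demand Q = A·P^α·I^β, the income elasticity is β everywhere.
Here β = 1.2, so η = 1.200.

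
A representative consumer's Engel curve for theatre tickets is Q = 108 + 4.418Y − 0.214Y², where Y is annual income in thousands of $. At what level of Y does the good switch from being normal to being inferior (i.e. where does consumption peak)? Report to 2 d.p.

dQ/dY = 4.418 − 0.428Y.
The good is inferior where dQ/dY < 0. Setting dQ/dY = 0 gives Y = 4.418 / 0.428 = 10.32.

10.32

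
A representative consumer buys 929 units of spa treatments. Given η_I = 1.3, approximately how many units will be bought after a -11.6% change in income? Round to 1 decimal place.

%ΔQ ≈ η × %ΔI = 1.3 × (-11.6%) = -15.08%.
New Q ≈ 929 × (1 − 0.1508) = 788.9.

788.9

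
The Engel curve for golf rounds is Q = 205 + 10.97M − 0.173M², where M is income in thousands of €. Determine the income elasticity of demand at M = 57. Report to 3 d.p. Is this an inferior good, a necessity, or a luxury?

-1.860 (inferior good)

At M = 57: Q = 268.2130.
dQ/dM = 10.97 − 0.346M = -8.75200.
η = (dQ/dM)·(M/Q) = -8.75200 × (57/268.2130) = -1.860.
η < 0 ⇒ inferior good.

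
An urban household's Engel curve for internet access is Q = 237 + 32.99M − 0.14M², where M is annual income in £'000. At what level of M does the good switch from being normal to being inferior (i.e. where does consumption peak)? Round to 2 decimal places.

117.82

dQ/dM = 32.99 − 0.28M.
The good is inferior where dQ/dM < 0. Setting dQ/dM = 0 gives M = 32.99 / 0.28 = 117.82.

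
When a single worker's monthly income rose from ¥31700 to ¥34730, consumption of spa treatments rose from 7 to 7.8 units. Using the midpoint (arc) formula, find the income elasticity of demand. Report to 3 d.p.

ΔQ = 7.8 − 7 = 0.8; midpoint Q̄ = (7 + 7.8)/2 = 7.4.
ΔI = 34730 − 31700 = 3030; midpoint Ī = (31700 + 34730)/2 = 33215.
η = (ΔQ/Q̄) ÷ (ΔI/Ī) = (0.8/7.4) ÷ (3030/33215) = 1.185.

1.185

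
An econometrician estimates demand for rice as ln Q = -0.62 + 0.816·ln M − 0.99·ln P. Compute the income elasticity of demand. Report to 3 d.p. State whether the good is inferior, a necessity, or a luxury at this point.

In a log-linear demand, the coefficient on ln M is the income elasticity.
So η = 0.816.
0 < η < 1 ⇒ necessity.

0.816 (necessity)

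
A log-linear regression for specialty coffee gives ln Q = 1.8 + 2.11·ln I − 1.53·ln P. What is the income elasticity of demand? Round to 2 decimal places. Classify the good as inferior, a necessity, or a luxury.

In a log-linear demand, the coefficient on ln I is the income elasticity.
So η = 2.11.
η > 1 ⇒ luxury.

2.11 (luxury)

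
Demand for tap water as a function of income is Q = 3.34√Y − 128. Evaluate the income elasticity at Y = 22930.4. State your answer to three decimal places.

At Y = 22930.4: Q = 377.769.
dQ/dY = 3.34/(2√Y) = 0.0110284 at this income.
η = (dQ/dY)·(Y/Q) = 0.0110284 × (22930.4/377.769) = 0.669.

0.669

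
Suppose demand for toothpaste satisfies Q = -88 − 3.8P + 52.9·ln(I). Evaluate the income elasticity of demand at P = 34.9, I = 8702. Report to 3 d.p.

0.204

At P = 34.9, I = 8702: Q = 259.252.
Holding P constant, ∂Q/∂I = 52.9/I = 0.00607906.
η_I = (∂Q/∂I)·(I/Q) = 0.00607906 × (8702/259.252) = 0.204.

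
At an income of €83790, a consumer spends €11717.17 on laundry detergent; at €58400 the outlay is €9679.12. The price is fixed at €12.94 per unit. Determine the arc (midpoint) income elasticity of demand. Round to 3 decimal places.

With a constant price, Q₁ = 11717.17/12.94 = 905.500 and Q₂ = 9679.12/12.94 = 748.000 (equivalently, work directly with expenditure since P cancels).
Midpoint %ΔQ = (9679.12 − 11717.17)/10698.15 = -0.19050; midpoint %ΔI = (58400 − 83790)/71095 = -0.35713.
η = -0.19050 / -0.35713 = 0.533.

0.533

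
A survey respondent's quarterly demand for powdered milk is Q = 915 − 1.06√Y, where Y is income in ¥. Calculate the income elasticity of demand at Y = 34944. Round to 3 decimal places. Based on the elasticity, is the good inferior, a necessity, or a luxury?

-0.138 (inferior good)

At Y = 34944: Q = 716.851.
dQ/dY = -1.06/(2√Y) = -0.00283524 at this income.
η = (dQ/dY)·(Y/Q) = -0.00283524 × (34944/716.851) = -0.138.
Since η < 0, the good is an inferior good.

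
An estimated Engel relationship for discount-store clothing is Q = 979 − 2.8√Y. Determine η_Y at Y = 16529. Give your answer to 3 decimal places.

At Y = 16529: Q = 619.018.
dQ/dY = -2.8/(2√Y) = -0.0108894 at this income.
η = (dQ/dY)·(Y/Q) = -0.0108894 × (16529/619.018) = -0.291.

-0.291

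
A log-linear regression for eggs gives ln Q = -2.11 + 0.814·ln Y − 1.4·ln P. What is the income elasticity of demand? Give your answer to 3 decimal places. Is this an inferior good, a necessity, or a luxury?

In a log-linear demand, the coefficient on ln Y is the income elasticity.
So η = 0.814.
0 < η < 1 ⇒ necessity.

0.814 (necessity)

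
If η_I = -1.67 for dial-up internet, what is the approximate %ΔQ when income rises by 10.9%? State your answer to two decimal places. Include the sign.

-18.20%

%ΔQ ≈ η × %ΔI = -1.67 × 10.9% = -18.20%.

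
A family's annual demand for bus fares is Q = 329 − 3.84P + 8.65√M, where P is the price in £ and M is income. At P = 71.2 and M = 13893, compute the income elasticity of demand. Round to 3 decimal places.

At P = 71.2, M = 13893: Q = 1075.155.
Holding P constant, ∂Q/∂M = 8.65/(2√M) = 0.0366934.
η_M = (∂Q/∂M)·(M/Q) = 0.0366934 × (13893/1075.155) = 0.474.

0.474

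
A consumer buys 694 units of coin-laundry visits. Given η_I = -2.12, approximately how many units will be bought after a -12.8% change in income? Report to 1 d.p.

882.3

%ΔQ ≈ η × %ΔI = -2.12 × (-12.8%) = 27.136%.
New Q ≈ 694 × (1 + 0.27136) = 882.3.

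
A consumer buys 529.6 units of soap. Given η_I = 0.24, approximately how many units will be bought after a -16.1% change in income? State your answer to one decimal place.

%ΔQ ≈ η × %ΔI = 0.24 × (-16.1%) = -3.864%.
New Q ≈ 529.6 × (1 − 0.03864) = 509.1.

509.1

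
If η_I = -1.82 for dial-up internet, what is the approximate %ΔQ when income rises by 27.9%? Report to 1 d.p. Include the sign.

-50.8%

%ΔQ ≈ η × %ΔI = -1.82 × 27.9% = -50.8%.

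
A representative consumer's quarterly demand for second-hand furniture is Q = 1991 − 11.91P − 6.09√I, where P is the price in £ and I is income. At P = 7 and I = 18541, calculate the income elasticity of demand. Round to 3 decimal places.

-0.384

At P = 7, I = 18541: Q = 1078.383.
Holding P constant, ∂Q/∂I = -6.09/(2√I) = -0.0223625.
η_I = (∂Q/∂I)·(I/Q) = -0.0223625 × (18541/1078.383) = -0.384.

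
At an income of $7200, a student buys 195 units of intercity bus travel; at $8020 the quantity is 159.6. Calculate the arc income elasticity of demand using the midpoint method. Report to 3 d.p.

-1.853

ΔQ = 159.6 − 195 = -35.4; midpoint Q̄ = (195 + 159.6)/2 = 177.3.
ΔI = 8020 − 7200 = 820; midpoint Ī = (7200 + 8020)/2 = 7610.
η = (ΔQ/Q̄) ÷ (ΔI/Ī) = (-35.4/177.3) ÷ (820/7610) = -1.853.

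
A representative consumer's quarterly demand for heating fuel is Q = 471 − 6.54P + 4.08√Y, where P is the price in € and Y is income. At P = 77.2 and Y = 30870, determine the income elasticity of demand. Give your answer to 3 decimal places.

0.525

At P = 77.2, Y = 30870: Q = 682.962.
Holding P constant, ∂Q/∂Y = 4.08/(2√Y) = 0.0116108.
η_Y = (∂Q/∂Y)·(Y/Q) = 0.0116108 × (30870/682.962) = 0.525.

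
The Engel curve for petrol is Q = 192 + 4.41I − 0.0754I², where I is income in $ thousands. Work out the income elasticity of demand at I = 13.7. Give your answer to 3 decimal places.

At I = 13.7: Q = 238.2652.
dQ/dI = 4.41 − 0.1508I = 2.34404.
η = (dQ/dI)·(I/Q) = 2.34404 × (13.7/238.2652) = 0.135.

0.135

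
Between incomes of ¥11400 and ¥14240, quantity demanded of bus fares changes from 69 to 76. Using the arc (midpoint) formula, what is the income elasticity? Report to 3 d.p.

ΔQ = 76 − 69 = 7; midpoint Q̄ = (69 + 76)/2 = 72.5.
ΔI = 14240 − 11400 = 2840; midpoint Ī = (11400 + 14240)/2 = 12820.
η = (ΔQ/Q̄) ÷ (ΔI/Ī) = (7/72.5) ÷ (2840/12820) = 0.436.

0.436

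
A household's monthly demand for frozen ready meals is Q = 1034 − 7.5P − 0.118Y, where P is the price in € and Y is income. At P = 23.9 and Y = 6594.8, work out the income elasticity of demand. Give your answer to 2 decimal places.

-10.16

At P = 23.9, Y = 6594.8: Q = 76.564.
Holding P constant, ∂Q/∂Y = −0.118.
η_Y = (∂Q/∂Y)·(Y/Q) = -0.118 × (6594.8/76.564) = -10.16.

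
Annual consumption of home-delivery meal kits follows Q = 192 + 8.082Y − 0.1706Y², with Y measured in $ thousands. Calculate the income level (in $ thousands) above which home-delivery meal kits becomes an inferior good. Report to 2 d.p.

dQ/dY = 8.082 − 0.3412Y.
The good is inferior where dQ/dY < 0. Setting dQ/dY = 0 gives Y = 8.082 / 0.3412 = 23.69.

23.69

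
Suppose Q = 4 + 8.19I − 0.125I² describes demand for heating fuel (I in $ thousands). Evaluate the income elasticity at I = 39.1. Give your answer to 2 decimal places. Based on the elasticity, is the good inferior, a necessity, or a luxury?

-0.47 (inferior good)

At I = 39.1: Q = 133.1277.
dQ/dI = 8.19 − 0.25I = -1.58500.
η = (dQ/dI)·(I/Q) = -1.58500 × (39.1/133.1277) = -0.47.
η < 0 ⇒ inferior good.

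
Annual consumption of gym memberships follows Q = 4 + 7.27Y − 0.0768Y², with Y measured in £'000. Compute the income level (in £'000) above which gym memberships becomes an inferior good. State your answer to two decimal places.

47.33

dQ/dY = 7.27 − 0.1536Y.
The good is inferior where dQ/dY < 0. Setting dQ/dY = 0 gives Y = 7.27 / 0.1536 = 47.33.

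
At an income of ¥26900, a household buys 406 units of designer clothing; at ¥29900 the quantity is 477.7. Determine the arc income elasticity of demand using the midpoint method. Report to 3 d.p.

ΔQ = 477.7 − 406 = 71.7; midpoint Q̄ = (406 + 477.7)/2 = 441.85.
ΔI = 29900 − 26900 = 3000; midpoint Ī = (26900 + 29900)/2 = 28400.
η = (ΔQ/Q̄) ÷ (ΔI/Ī) = (71.7/441.85) ÷ (3000/28400) = 1.536.

1.536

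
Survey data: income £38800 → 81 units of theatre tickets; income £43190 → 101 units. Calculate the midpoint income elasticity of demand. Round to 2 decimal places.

ΔQ = 101 − 81 = 20; midpoint Q̄ = (81 + 101)/2 = 91.
ΔI = 43190 − 38800 = 4390; midpoint Ī = (38800 + 43190)/2 = 40995.
η = (ΔQ/Q̄) ÷ (ΔI/Ī) = (20/91) ÷ (4390/40995) = 2.05.

2.05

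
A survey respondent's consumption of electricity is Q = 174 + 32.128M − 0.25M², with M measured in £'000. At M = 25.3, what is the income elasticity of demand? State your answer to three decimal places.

At M = 25.3: Q = 826.8159.
dQ/dM = 32.128 − 0.5M = 19.47800.
η = (dQ/dM)·(M/Q) = 19.47800 × (25.3/826.8159) = 0.596.

0.596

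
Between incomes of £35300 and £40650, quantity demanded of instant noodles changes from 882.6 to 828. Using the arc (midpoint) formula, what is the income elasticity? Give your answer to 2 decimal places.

ΔQ = 828 − 882.6 = -54.6; midpoint Q̄ = (882.6 + 828)/2 = 855.3.
ΔI = 40650 − 35300 = 5350; midpoint Ī = (35300 + 40650)/2 = 37975.
η = (ΔQ/Q̄) ÷ (ΔI/Ī) = (-54.6/855.3) ÷ (5350/37975) = -0.45.

-0.45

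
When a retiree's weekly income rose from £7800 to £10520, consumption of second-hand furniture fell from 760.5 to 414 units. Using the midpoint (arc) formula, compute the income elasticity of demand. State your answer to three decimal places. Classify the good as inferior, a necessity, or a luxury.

ΔQ = 414 − 760.5 = -346.5; midpoint Q̄ = (760.5 + 414)/2 = 587.25.
ΔI = 10520 − 7800 = 2720; midpoint Ī = (7800 + 10520)/2 = 9160.
η = (ΔQ/Q̄) ÷ (ΔI/Ī) = (-346.5/587.25) ÷ (2720/9160) = -1.987.
η < 0 ⇒ inferior good.

-1.987 (inferior good)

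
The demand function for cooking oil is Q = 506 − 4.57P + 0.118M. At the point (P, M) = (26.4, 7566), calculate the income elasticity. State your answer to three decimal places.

At P = 26.4, M = 7566: Q = 1278.140.
Holding P constant, ∂Q/∂M = 0.118.
η_M = (∂Q/∂M)·(M/Q) = 0.118 × (7566/1278.140) = 0.699.

0.699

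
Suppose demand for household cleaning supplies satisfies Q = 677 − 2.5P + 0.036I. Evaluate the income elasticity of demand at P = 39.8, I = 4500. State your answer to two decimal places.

0.22

At P = 39.8, I = 4500: Q = 739.500.
Holding P constant, ∂Q/∂I = 0.036.
η_I = (∂Q/∂I)·(I/Q) = 0.036 × (4500/739.500) = 0.22.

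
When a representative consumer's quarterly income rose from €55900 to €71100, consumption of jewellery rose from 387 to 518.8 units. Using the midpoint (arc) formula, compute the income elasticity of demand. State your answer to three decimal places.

ΔQ = 518.8 − 387 = 131.8; midpoint Q̄ = (387 + 518.8)/2 = 452.9.
ΔI = 71100 − 55900 = 15200; midpoint Ī = (55900 + 71100)/2 = 63500.
η = (ΔQ/Q̄) ÷ (ΔI/Ī) = (131.8/452.9) ÷ (15200/63500) = 1.216.

1.216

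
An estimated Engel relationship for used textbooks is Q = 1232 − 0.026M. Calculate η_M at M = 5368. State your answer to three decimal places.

-0.128

At M = 5368: Q = 1092.432.
dQ/dM = −0.026.
η = (dQ/dM)·(M/Q) = -0.026 × (5368/1092.432) = -0.128.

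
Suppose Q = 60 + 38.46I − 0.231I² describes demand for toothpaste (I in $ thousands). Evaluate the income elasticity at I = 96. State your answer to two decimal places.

-0.35

At I = 96: Q = 1623.2640.
dQ/dI = 38.46 − 0.462I = -5.89200.
η = (dQ/dI)·(I/Q) = -5.89200 × (96/1623.2640) = -0.35.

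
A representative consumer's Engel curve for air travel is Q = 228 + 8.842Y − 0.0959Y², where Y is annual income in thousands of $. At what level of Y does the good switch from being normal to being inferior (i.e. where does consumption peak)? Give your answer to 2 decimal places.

46.10

dQ/dY = 8.842 − 0.1918Y.
The good is inferior where dQ/dY < 0. Setting dQ/dY = 0 gives Y = 8.842 / 0.1918 = 46.10.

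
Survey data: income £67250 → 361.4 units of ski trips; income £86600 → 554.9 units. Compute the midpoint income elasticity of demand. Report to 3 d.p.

ΔQ = 554.9 − 361.4 = 193.5; midpoint Q̄ = (361.4 + 554.9)/2 = 458.15.
ΔI = 86600 − 67250 = 19350; midpoint Ī = (67250 + 86600)/2 = 76925.
η = (ΔQ/Q̄) ÷ (ΔI/Ī) = (193.5/458.15) ÷ (19350/76925) = 1.679.

1.679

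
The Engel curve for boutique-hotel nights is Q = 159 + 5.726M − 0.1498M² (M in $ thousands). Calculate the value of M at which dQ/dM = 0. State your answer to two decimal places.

dQ/dM = 5.726 − 0.2996M.
The good is inferior where dQ/dM < 0. Setting dQ/dM = 0 gives M = 5.726 / 0.2996 = 19.11.

19.11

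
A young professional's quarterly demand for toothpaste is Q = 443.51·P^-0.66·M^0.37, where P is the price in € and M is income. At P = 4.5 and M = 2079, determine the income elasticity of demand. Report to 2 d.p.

0.37

For a multiplicative demand Q = A·P^α·M^β, the income elasticity is β everywhere.
Here β = 0.37, so η = 0.37.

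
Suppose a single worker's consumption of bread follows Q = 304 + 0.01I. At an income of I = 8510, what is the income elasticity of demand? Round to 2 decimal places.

0.22

At I = 8510: Q = 389.100.
dQ/dI = 0.01.
η = (dQ/dI)·(I/Q) = 0.01 × (8510/389.100) = 0.22.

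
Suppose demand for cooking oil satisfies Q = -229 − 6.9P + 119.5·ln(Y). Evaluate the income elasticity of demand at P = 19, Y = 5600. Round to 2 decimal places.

At P = 19, Y = 5600: Q = 671.247.
Holding P constant, ∂Q/∂Y = 119.5/Y = 0.0213393.
η_Y = (∂Q/∂Y)·(Y/Q) = 0.0213393 × (5600/671.247) = 0.18.

0.18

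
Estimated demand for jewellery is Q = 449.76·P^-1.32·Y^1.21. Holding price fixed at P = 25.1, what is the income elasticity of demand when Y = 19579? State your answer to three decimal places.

For a multiplicative demand Q = A·P^α·Y^β, the income elasticity is β everywhere.
Here β = 1.21, so η = 1.210.

1.210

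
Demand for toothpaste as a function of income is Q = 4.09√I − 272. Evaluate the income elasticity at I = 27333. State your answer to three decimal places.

At I = 27333: Q = 404.187.
dQ/dI = 4.09/(2√I) = 0.0123694 at this income.
η = (dQ/dI)·(I/Q) = 0.0123694 × (27333/404.187) = 0.836.

0.836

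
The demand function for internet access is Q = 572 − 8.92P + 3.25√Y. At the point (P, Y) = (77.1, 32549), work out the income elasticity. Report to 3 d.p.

At P = 77.1, Y = 32549: Q = 470.612.
Holding P constant, ∂Q/∂Y = 3.25/(2√Y) = 0.00900709.
η_Y = (∂Q/∂Y)·(Y/Q) = 0.00900709 × (32549/470.612) = 0.623.

0.623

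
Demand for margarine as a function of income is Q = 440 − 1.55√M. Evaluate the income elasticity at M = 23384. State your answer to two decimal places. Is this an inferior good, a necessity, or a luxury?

-0.58 (inferior good)

At M = 23384: Q = 202.977.
dQ/dM = -1.55/(2√M) = -0.00506807 at this income.
η = (dQ/dM)·(M/Q) = -0.00506807 × (23384/202.977) = -0.58.
Since η < 0, the good is an inferior good.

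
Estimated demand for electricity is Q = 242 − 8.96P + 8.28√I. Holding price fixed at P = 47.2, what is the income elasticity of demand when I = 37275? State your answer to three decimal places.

At P = 47.2, I = 37275: Q = 1417.686.
Holding P constant, ∂Q/∂I = 8.28/(2√I) = 0.0214433.
η_I = (∂Q/∂I)·(I/Q) = 0.0214433 × (37275/1417.686) = 0.564.

0.564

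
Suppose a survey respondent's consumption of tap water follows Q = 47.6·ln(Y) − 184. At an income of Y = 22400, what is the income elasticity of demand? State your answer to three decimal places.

0.163

At Y = 22400: Q = 292.800.
dQ/dY = 47.6/Y = 0.002125 at this income.
η = (dQ/dY)·(Y/Q) = 0.002125 × (22400/292.800) = 0.163.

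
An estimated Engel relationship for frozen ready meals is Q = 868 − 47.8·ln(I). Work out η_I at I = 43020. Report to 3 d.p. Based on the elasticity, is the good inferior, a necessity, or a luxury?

-0.134 (inferior good)

At I = 43020: Q = 358.002.
dQ/dI = -47.8/I = -0.00111111 at this income.
η = (dQ/dI)·(I/Q) = -0.00111111 × (43020/358.002) = -0.134.
Since η < 0, the good is an inferior good.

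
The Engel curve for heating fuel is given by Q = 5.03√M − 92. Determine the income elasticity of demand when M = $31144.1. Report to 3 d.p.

0.558

At M = 31144.1: Q = 795.679.
dQ/dM = 5.03/(2√M) = 0.0142512 at this income.
η = (dQ/dM)·(M/Q) = 0.0142512 × (31144.1/795.679) = 0.558.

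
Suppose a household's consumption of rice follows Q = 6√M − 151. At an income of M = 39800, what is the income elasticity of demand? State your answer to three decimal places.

0.572

At M = 39800: Q = 1045.996.
dQ/dM = 6/(2√M) = 0.0150376 at this income.
η = (dQ/dM)·(M/Q) = 0.0150376 × (39800/1045.996) = 0.572.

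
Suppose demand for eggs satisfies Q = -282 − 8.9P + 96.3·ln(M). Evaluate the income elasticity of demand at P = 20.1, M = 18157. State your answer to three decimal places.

0.199

At P = 20.1, M = 18157: Q = 483.506.
Holding P constant, ∂Q/∂M = 96.3/M = 0.00530374.
η_M = (∂Q/∂M)·(M/Q) = 0.00530374 × (18157/483.506) = 0.199.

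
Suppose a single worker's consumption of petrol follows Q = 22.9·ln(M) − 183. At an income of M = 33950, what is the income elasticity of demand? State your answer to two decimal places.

0.41

At M = 33950: Q = 55.908.
dQ/dM = 22.9/M = 0.000674521 at this income.
η = (dQ/dM)·(M/Q) = 0.000674521 × (33950/55.908) = 0.41.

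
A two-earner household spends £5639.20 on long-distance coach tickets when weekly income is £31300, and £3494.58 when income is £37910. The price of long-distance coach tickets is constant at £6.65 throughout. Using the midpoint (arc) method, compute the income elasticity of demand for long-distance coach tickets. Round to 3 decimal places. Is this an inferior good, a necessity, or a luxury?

With a constant price, Q₁ = 5639.20/6.65 = 848.000 and Q₂ = 3494.58/6.65 = 525.501 (equivalently, work directly with expenditure since P cancels).
Midpoint %ΔQ = (3494.58 − 5639.20)/4566.89 = -0.46960; midpoint %ΔI = (37910 − 31300)/34605 = 0.19101.
η = -0.46960 / 0.19101 = -2.458.
η < 0 ⇒ inferior good.

-2.458 (inferior good)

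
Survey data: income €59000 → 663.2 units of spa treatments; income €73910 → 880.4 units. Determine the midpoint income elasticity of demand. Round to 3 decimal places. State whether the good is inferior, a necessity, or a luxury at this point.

ΔQ = 880.4 − 663.2 = 217.2; midpoint Q̄ = (663.2 + 880.4)/2 = 771.8.
ΔI = 73910 − 59000 = 14910; midpoint Ī = (59000 + 73910)/2 = 66455.
η = (ΔQ/Q̄) ÷ (ΔI/Ī) = (217.2/771.8) ÷ (14910/66455) = 1.254.
η > 1 ⇒ luxury.

1.254 (luxury)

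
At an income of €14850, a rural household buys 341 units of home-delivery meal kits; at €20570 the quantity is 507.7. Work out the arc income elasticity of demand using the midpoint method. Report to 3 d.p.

1.216

ΔQ = 507.7 − 341 = 166.7; midpoint Q̄ = (341 + 507.7)/2 = 424.35.
ΔI = 20570 − 14850 = 5720; midpoint Ī = (14850 + 20570)/2 = 17710.
η = (ΔQ/Q̄) ÷ (ΔI/Ī) = (166.7/424.35) ÷ (5720/17710) = 1.216.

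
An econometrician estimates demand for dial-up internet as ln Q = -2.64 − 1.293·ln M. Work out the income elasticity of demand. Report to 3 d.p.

-1.293

In a log-linear demand, the coefficient on ln M is the income elasticity.
So η = -1.293.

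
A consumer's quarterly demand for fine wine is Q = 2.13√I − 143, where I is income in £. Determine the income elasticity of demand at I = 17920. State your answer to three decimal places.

At I = 17920: Q = 142.134.
dQ/dI = 2.13/(2√I) = 0.00795574 at this income.
η = (dQ/dI)·(I/Q) = 0.00795574 × (17920/142.134) = 1.003.

1.003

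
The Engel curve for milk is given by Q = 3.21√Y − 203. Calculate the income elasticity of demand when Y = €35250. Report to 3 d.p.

At Y = 35250: Q = 399.677.
dQ/dY = 3.21/(2√Y) = 0.00854861 at this income.
η = (dQ/dY)·(Y/Q) = 0.00854861 × (35250/399.677) = 0.754.

0.754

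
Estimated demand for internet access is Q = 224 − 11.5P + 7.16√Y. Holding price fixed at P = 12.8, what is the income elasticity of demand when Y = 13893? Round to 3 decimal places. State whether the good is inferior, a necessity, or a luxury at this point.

0.458 (necessity)

At P = 12.8, Y = 13893: Q = 920.739.
Holding P constant, ∂Q/∂Y = 7.16/(2√Y) = 0.0303728.
η_Y = (∂Q/∂Y)·(Y/Q) = 0.0303728 × (13893/920.739) = 0.458.
Since 0 < η < 1, this is a necessity.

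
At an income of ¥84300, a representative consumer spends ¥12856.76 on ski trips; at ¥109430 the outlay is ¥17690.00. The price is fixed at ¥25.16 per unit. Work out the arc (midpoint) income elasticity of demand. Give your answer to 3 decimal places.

With a constant price, Q₁ = 12856.76/25.16 = 511.000 and Q₂ = 17690.00/25.16 = 703.100 (equivalently, work directly with expenditure since P cancels).
Midpoint %ΔQ = (17690.00 − 12856.76)/15273.38 = 0.31645; midpoint %ΔI = (109430 − 84300)/96865 = 0.25943.
η = 0.31645 / 0.25943 = 1.220.

1.220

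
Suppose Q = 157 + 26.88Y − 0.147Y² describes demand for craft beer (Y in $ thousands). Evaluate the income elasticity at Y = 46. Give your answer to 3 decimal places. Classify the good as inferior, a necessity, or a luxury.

0.568 (necessity)

At Y = 46: Q = 1082.4280.
dQ/dY = 26.88 − 0.294Y = 13.35600.
η = (dQ/dY)·(Y/Q) = 13.35600 × (46/1082.4280) = 0.568.
0 < η < 1 ⇒ necessity.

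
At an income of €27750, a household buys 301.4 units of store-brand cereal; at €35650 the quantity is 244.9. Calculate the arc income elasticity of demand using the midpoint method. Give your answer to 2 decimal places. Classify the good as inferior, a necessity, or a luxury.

-0.83 (inferior good)

ΔQ = 244.9 − 301.4 = -56.5; midpoint Q̄ = (301.4 + 244.9)/2 = 273.15.
ΔI = 35650 − 27750 = 7900; midpoint Ī = (27750 + 35650)/2 = 31700.
η = (ΔQ/Q̄) ÷ (ΔI/Ī) = (-56.5/273.15) ÷ (7900/31700) = -0.83.
η < 0 ⇒ inferior good.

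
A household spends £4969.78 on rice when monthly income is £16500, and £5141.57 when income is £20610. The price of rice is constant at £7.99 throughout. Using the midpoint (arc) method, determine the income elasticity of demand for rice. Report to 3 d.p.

0.153

With a constant price, Q₁ = 4969.78/7.99 = 622.000 and Q₂ = 5141.57/7.99 = 643.501 (equivalently, work directly with expenditure since P cancels).
Midpoint %ΔQ = (5141.57 − 4969.78)/5055.67 = 0.03398; midpoint %ΔI = (20610 − 16500)/18555 = 0.22150.
η = 0.03398 / 0.22150 = 0.153.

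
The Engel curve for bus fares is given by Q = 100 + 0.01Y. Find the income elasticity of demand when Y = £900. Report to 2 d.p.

0.08

At Y = 900: Q = 109.000.
dQ/dY = 0.01.
η = (dQ/dY)·(Y/Q) = 0.01 × (900/109.000) = 0.08.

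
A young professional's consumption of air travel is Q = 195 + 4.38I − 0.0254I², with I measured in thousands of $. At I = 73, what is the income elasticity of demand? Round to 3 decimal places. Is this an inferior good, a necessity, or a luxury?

0.129 (necessity)

At I = 73: Q = 379.3834.
dQ/dI = 4.38 − 0.0508I = 0.67160.
η = (dQ/dI)·(I/Q) = 0.67160 × (73/379.3834) = 0.129.
0 < η < 1 ⇒ necessity.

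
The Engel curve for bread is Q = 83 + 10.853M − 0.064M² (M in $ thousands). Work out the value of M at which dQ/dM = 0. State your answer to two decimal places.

dQ/dM = 10.853 − 0.128M.
The good is inferior where dQ/dM < 0. Setting dQ/dM = 0 gives M = 10.853 / 0.128 = 84.79.

84.79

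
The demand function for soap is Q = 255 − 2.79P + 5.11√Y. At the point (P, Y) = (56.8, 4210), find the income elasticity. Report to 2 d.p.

0.39

At P = 56.8, Y = 4210: Q = 428.088.
Holding P constant, ∂Q/∂Y = 5.11/(2√Y) = 0.0393777.
η_Y = (∂Q/∂Y)·(Y/Q) = 0.0393777 × (4210/428.088) = 0.39.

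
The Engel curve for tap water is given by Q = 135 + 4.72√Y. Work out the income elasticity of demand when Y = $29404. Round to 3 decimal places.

0.429

At Y = 29404: Q = 944.366.
dQ/dY = 4.72/(2√Y) = 0.0137629 at this income.
η = (dQ/dY)·(Y/Q) = 0.0137629 × (29404/944.366) = 0.429.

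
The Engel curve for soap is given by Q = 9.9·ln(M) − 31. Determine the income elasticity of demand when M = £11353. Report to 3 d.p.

0.161

At M = 11353: Q = 61.439.
dQ/dM = 9.9/M = 0.000872016 at this income.
η = (dQ/dM)·(M/Q) = 0.000872016 × (11353/61.439) = 0.161.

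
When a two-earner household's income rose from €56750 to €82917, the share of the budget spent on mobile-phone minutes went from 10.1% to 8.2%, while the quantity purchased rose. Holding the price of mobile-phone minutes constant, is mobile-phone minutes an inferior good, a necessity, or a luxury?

Quantity rises but the budget share falls as income rises, so 0 < η < 1.

necessity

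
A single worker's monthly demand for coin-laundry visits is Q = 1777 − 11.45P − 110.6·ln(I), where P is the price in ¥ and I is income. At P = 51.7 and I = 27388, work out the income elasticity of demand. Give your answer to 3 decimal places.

-2.013

At P = 51.7, I = 27388: Q = 54.940.
Holding P constant, ∂Q/∂I = -110.6/I = -0.00403826.
η_I = (∂Q/∂I)·(I/Q) = -0.00403826 × (27388/54.940) = -2.013.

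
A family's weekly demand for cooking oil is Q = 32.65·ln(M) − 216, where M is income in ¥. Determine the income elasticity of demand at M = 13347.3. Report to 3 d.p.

0.347

At M = 13347.3: Q = 94.145.
dQ/dM = 32.65/M = 0.00244619 at this income.
η = (dQ/dM)·(M/Q) = 0.00244619 × (13347.3/94.145) = 0.347.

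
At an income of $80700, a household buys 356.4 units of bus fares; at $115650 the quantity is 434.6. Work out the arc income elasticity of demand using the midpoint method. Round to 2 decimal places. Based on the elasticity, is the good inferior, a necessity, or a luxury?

0.56 (necessity)

ΔQ = 434.6 − 356.4 = 78.2; midpoint Q̄ = (356.4 + 434.6)/2 = 395.5.
ΔI = 115650 − 80700 = 34950; midpoint Ī = (80700 + 115650)/2 = 98175.
η = (ΔQ/Q̄) ÷ (ΔI/Ī) = (78.2/395.5) ÷ (34950/98175) = 0.56.
0 < η < 1 ⇒ necessity.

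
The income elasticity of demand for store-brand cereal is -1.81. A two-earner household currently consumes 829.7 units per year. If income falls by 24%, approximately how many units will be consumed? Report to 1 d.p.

%ΔQ ≈ η × %ΔI = -1.81 × (-24%) = 43.44%.
New Q ≈ 829.7 × (1 + 0.4344) = 1190.1.

1190.1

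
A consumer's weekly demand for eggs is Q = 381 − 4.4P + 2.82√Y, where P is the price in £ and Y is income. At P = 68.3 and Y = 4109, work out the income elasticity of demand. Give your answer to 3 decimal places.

At P = 68.3, Y = 4109: Q = 261.246.
Holding P constant, ∂Q/∂Y = 2.82/(2√Y) = 0.0219964.
η_Y = (∂Q/∂Y)·(Y/Q) = 0.0219964 × (4109/261.246) = 0.346.

0.346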